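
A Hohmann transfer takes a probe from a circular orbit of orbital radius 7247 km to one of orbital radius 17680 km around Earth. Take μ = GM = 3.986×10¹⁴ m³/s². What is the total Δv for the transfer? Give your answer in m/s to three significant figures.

r₁ = 7247 km = 7.247×10⁶ m.
r₂ = 17680 km = 1.768×10⁷ m.
Transfer ellipse a_t = (r₁ + r₂)/2 = 1.246×10⁷ m.
At r₁: circular v_c1 = √(μ/r₁) = 7416 m/s; transfer-perigee v_p = √[μ(2/r₁ − 1/a_t)] = 8833 m/s.
Δv₁ = v_p − v_c1 = 1417 m/s.
At r₂: circular v_c2 = √(μ/r₂) = 4748 m/s; transfer-apogee v_a = √[μ(2/r₂ − 1/a_t)] = 3621 m/s.
Δv₂ = v_c2 − v_a = 1128 m/s.
Total Δv = Δv₁ + Δv₂ = 2544 m/s.

Δv_total ≈ 2540 m/s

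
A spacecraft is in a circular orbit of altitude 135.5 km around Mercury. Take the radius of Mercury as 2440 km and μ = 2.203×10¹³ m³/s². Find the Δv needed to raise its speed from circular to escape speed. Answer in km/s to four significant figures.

r = 2440 + 135.5 = 2575.5 km = 2.5755×10⁶ m.
Circular speed v_c = √(μ/r) = 2925 m/s.
Escape speed v_esc = √(2μ/r) = √2 × v_c = 4136 m/s.
Δv = v_esc − v_c = 1211 m/s = 1.211 km/s.

Δv ≈ 1.211 km/s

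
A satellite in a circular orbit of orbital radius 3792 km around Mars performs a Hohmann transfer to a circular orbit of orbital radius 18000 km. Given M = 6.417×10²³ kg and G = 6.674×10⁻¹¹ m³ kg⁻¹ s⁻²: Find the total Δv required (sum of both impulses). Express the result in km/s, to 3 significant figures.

Δv_total ≈ 1.59 km/s

μ = GM = 6.674×10⁻¹¹ × 6.417×10²³ = 4.283×10¹³ m³/s².
r₁ = 3792 km = 3.792×10⁶ m.
r₂ = 18000 km = 1.800×10⁷ m.
Transfer ellipse a_t = (r₁ + r₂)/2 = 1.090×10⁷ m.
At r₁: circular v_c1 = √(μ/r₁) = 3361 m/s; transfer-periapsis v_p = √[μ(2/r₁ − 1/a_t)] = 4319 m/s.
Δv₁ = v_p − v_c1 = 958.8 m/s.
At r₂: circular v_c2 = √(μ/r₂) = 1542 m/s; transfer-apoapsis v_a = √[μ(2/r₂ − 1/a_t)] = 910.0 m/s.
Δv₂ = v_c2 − v_a = 632.5 m/s.
Total Δv = Δv₁ + Δv₂ = 1591 m/s = 1.591 km/s.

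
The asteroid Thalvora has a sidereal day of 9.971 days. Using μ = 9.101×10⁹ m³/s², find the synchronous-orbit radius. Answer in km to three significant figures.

r_sync ≈ 5550 km

T = 9.971 days = 8.615×10⁵ s.
A synchronous orbit has period T, so by Kepler's third law a = (μT²/4π²)^(1/3).
μT²/4π² = 9.101×10⁹ × (8.615×10⁵)² / 39.48 = 1.711×10²⁰ m³.
a = 5.552×10⁶ m = 5551.5 km.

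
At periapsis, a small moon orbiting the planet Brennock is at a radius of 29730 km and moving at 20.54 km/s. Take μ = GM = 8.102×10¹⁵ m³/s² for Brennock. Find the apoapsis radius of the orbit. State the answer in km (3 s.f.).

r_p = 2.973×10⁷ m.
Specific energy ε = v²/2 − μ/r = -6.157×10⁷ J/kg, so a = −μ/(2ε) = 6.579×10⁷ m.
The apsides satisfy r_p + r_a = 2a, so the apoapsis radius is 2a − r_p = 1.019×10⁸ m = 1.0185×10⁵ km.

apoapsis radius ≈ 1.02×10⁵ km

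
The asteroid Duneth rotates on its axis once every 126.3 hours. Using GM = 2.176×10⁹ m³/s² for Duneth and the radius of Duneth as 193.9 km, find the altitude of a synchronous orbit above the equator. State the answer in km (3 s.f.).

T = 126.3 hours = 4.547×10⁵ s.
A synchronous orbit has period T, so by Kepler's third law a = (μT²/4π²)^(1/3).
μT²/4π² = 2.176×10⁹ × (4.547×10⁵)² / 39.48 = 1.139×10¹⁹ m³.
a = 2.250×10⁶ m = 2250.3 km.
Altitude h = a − R = 2250.3 − 193.9 = 2056.4 km.

h_sync ≈ 2060 km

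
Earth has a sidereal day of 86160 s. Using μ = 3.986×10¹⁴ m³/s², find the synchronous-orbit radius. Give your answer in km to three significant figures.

r_sync ≈ 42200 km

A synchronous orbit has period T, so by Kepler's third law a = (μT²/4π²)^(1/3).
μT²/4π² = 3.986×10¹⁴ × (8.616×10⁴)² / 39.48 = 7.495×10²² m³.
a = 4.216×10⁷ m = 42163 km.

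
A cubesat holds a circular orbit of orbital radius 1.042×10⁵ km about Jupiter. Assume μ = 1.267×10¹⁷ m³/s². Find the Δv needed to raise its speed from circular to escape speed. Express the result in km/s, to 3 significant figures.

r = 1.042×10⁵ km = 1.042×10⁸ m.
Circular speed v_c = √(μ/r) = 34870 m/s.
Escape speed v_esc = √(2μ/r) = √2 × v_c = 49310 m/s.
Δv = v_esc − v_c = 14440 m/s = 14.44 km/s.

Δv ≈ 14.4 km/s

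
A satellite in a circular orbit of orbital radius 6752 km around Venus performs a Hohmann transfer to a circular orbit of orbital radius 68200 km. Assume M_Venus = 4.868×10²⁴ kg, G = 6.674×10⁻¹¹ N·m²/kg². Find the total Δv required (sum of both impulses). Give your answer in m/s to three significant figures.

Δv_total ≈ 3680 m/s

μ = GM = 6.674×10⁻¹¹ × 4.868×10²⁴ = 3.249×10¹⁴ m³/s².
r₁ = 6752 km = 6.752×10⁶ m.
r₂ = 68200 km = 6.820×10⁷ m.
Transfer ellipse a_t = (r₁ + r₂)/2 = 3.748×10⁷ m.
At r₁: circular v_c1 = √(μ/r₁) = 6937 m/s; transfer-periapsis v_p = √[μ(2/r₁ − 1/a_t)] = 9358 m/s.
Δv₁ = v_p − v_c1 = 2421 m/s.
At r₂: circular v_c2 = √(μ/r₂) = 2183 m/s; transfer-apoapsis v_a = √[μ(2/r₂ − 1/a_t)] = 926.4 m/s.
Δv₂ = v_c2 − v_a = 1256 m/s.
Total Δv = Δv₁ + Δv₂ = 3677 m/s.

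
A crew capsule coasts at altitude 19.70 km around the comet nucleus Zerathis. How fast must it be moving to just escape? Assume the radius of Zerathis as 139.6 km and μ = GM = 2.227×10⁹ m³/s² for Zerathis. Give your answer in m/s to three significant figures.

r = 139.6 + 19.70 = 159.30 km = 1.5930×10⁵ m.
Escape speed v_esc = √(2μ/r) = √(2 × 2.227×10⁹ / 1.593×10⁵) = √(2.796×10⁴) = 167.2 m/s.

v_esc ≈ 167 m/s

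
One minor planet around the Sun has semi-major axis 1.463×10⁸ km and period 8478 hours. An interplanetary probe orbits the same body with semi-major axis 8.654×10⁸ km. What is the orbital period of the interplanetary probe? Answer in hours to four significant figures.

T₂ ≈ 1.220×10⁵ hours

Kepler's third law: T² ∝ a³, so T₂ = T₁ (a₂/a₁)^(3/2).
a₂/a₁ = 5.915, (a₂/a₁)^(3/2) = 14.39.
T₂ = 8478 × 14.39 = 1.220×10⁵ hours.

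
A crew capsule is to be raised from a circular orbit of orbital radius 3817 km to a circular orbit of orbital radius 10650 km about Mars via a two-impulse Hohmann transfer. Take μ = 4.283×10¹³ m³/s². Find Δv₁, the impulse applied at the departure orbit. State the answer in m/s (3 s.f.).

Δv ≈ 715 m/s

r₁ = 3817 km = 3.817×10⁶ m.
r₂ = 10650 km = 1.065×10⁷ m.
Transfer ellipse a_t = (r₁ + r₂)/2 = 7.234×10⁶ m.
At r₁: circular v_c1 = √(μ/r₁) = 3350 m/s; transfer-periapsis v_p = √[μ(2/r₁ − 1/a_t)] = 4065 m/s.
Δv₁ = v_p − v_c1 = 714.8 m/s.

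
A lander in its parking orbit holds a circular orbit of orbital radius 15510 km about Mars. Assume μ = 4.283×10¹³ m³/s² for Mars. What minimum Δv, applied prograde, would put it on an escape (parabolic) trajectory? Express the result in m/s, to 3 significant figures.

r = 15510 km = 1.551×10⁷ m.
Circular speed v_c = √(μ/r) = 1662 m/s.
Escape speed v_esc = √(2μ/r) = √2 × v_c = 2350 m/s.
Δv = v_esc − v_c = 688.3 m/s.

Δv ≈ 688 m/s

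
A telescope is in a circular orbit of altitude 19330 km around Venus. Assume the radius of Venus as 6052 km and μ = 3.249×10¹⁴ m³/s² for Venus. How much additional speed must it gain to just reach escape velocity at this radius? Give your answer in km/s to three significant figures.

Δv ≈ 1.48 km/s

r = 6052 + 19330 = 25382 km = 2.5382×10⁷ m.
Circular speed v_c = √(μ/r) = 3578 m/s.
Escape speed v_esc = √(2μ/r) = √2 × v_c = 5060 m/s.
Δv = v_esc − v_c = 1482 m/s = 1.482 km/s.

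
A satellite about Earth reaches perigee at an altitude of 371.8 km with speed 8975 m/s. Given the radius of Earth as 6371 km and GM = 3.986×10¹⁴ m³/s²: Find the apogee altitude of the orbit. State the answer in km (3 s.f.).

r_p = 6371 + 371.8 = 6742.8 km = 6.743×10⁶ m.
Specific energy ε = v²/2 − μ/r = -1.884×10⁷ J/kg, so a = −μ/(2ε) = 1.058×10⁷ m.
The apsides satisfy r_p + r_a = 2a, so the apogee radius is 2a − r_p = 1.441×10⁷ m = 14415 km.
Apogee altitude = 14415 − 6371 = 8043.8 km.

apogee altitude ≈ 8040 km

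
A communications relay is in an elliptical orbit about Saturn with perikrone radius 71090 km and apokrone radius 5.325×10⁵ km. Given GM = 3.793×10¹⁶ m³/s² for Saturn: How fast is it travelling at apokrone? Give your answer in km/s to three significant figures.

Semi-major axis a = (r_p + r_a)/2 = 3.0180×10⁵ km = 3.018×10⁸ m.
Vis-viva: v² = μ(2/r − 1/a) = 3.793×10¹⁶ × (3.756×10⁻⁹ − 3.314×10⁻⁹) = 1.678×10⁷ m²/s².
v = 4096 m/s = 4.096 km/s.

v ≈ 4.10 km/s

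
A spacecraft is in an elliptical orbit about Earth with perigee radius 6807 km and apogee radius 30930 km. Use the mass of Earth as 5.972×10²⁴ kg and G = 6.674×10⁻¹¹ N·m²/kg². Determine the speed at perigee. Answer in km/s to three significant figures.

μ = GM = 6.674×10⁻¹¹ × 5.972×10²⁴ = 3.986×10¹⁴ m³/s².
Semi-major axis a = (r_p + r_a)/2 = 18868 km = 1.887×10⁷ m.
Vis-viva: v² = μ(2/r − 1/a) = 3.986×10¹⁴ × (2.938×10⁻⁷ − 5.300×10⁻⁸) = 9.598×10⁷ m²/s².
v = 9797 m/s = 9.797 km/s.

v ≈ 9.80 km/s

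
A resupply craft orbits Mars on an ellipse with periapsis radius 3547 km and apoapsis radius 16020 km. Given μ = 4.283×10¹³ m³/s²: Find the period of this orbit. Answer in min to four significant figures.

Semi-major axis a = (r_p + r_a)/2 = (3547.0 + 16020)/2 = 9783.5 km = 9.784×10⁶ m.
By Kepler's third law T = 2π√(a³/μ) = 2π × 4.676×10³ = 2.938×10⁴ s.
= 489.7 min.

T ≈ 489.7 min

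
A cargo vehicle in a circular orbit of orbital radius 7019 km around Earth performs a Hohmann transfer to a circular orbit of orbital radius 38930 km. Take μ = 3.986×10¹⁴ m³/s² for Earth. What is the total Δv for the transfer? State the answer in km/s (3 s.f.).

r₁ = 7019 km = 7.019×10⁶ m.
r₂ = 38930 km = 3.893×10⁷ m.
Transfer ellipse a_t = (r₁ + r₂)/2 = 2.297×10⁷ m.
At r₁: circular v_c1 = √(μ/r₁) = 7536 m/s; transfer-perigee v_p = √[μ(2/r₁ − 1/a_t)] = 9810 m/s.
Δv₁ = v_p − v_c1 = 2274 m/s.
At r₂: circular v_c2 = √(μ/r₂) = 3200 m/s; transfer-apogee v_a = √[μ(2/r₂ − 1/a_t)] = 1769 m/s.
Δv₂ = v_c2 − v_a = 1431 m/s.
Total Δv = Δv₁ + Δv₂ = 3705 m/s = 3.705 km/s.

Δv_total ≈ 3.70 km/s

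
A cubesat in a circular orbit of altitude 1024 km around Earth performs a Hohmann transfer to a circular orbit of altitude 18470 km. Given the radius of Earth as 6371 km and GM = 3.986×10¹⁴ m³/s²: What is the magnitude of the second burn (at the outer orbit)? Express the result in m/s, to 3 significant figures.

Δv ≈ 1290 m/s

r₁ = 6371 + 1024 = 7395.0 km = 7.3950×10⁶ m.
r₂ = 6371 + 18470 = 24841 km = 2.4841×10⁷ m.
Transfer ellipse a_t = (r₁ + r₂)/2 = 1.612×10⁷ m.
At r₁: circular v_c1 = √(μ/r₁) = 7342 m/s; transfer-perigee v_p = √[μ(2/r₁ − 1/a_t)] = 9114 m/s.
At r₂: circular v_c2 = √(μ/r₂) = 4006 m/s; transfer-apogee v_a = √[μ(2/r₂ − 1/a_t)] = 2713 m/s.
Δv₂ = v_c2 − v_a = 1292 m/s.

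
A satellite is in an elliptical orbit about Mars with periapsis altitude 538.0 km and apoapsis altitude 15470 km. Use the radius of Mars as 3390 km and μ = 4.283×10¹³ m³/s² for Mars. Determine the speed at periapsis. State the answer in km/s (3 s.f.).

v ≈ 4.25 km/s

r_p = 3390 + 538.0 = 3928.0 km = 3.9280×10⁶ m.
r_a = 3390 + 15470 = 18860 km = 1.8860×10⁷ m.
Semi-major axis a = (r_p + r_a)/2 = 11394 km = 1.139×10⁷ m.
Vis-viva: v² = μ(2/r − 1/a) = 4.283×10¹³ × (5.092×10⁻⁷ − 8.777×10⁻⁸) = 1.805×10⁷ m²/s².
v = 4248 m/s = 4.248 km/s.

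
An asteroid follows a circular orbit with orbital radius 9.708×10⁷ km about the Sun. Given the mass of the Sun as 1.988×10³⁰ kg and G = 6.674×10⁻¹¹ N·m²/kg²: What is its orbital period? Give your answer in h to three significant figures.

μ = GM = 6.674×10⁻¹¹ × 1.988×10³⁰ = 1.327×10²⁰ m³/s².
r = 9.708×10⁷ km = 9.708×10¹⁰ m.
Kepler's third law: T = 2π√(r³/μ) = 2π√((9.708×10¹⁰)³ / 1.327×10²⁰).
r³/μ = 6.896×10¹² s², so T = 2π × 2.626×10⁶ = 1.650×10⁷ s.
Converting: 1.650×10⁷ s ÷ 3600 = 4583 h.

T ≈ 4580 h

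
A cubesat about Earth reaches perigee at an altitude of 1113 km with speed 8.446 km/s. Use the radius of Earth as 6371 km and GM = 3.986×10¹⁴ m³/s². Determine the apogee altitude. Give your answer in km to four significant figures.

r_p = 6371 + 1113 = 7484.0 km = 7.484×10⁶ m.
Specific energy ε = v²/2 − μ/r = -1.759×10⁷ J/kg, so a = −μ/(2ε) = 1.133×10⁷ m.
The apsides satisfy r_p + r_a = 2a, so the apogee radius is 2a − r_p = 1.517×10⁷ m = 15173 km.
Apogee altitude = 15173 − 6371 = 8802.0 km.

apogee altitude ≈ 8802 km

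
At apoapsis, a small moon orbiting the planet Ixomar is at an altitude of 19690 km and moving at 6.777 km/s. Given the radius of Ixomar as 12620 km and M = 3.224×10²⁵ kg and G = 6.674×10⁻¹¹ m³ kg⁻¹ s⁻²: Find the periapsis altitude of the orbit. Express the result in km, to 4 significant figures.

periapsis altitude ≈ 4385 km

μ = GM = 6.674×10⁻¹¹ × 3.224×10²⁵ = 2.152×10¹⁵ m³/s².
r_a = 12620 + 19690 = 32310 km = 3.231×10⁷ m.
Specific energy ε = v²/2 − μ/r = -4.363×10⁷ J/kg, so a = −μ/(2ε) = 2.466×10⁷ m.
The apsides satisfy r_p + r_a = 2a, so the periapsis radius is 2a − r_a = 1.701×10⁷ m = 17005 km.
Periapsis altitude = 17005 − 12620 = 4385.2 km.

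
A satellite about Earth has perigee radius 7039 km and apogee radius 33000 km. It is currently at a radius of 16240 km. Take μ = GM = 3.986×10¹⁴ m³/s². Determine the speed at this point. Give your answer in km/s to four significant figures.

Semi-major axis a = (r_p + r_a)/2 = 20020 km = 2.002×10⁷ m.
Vis-viva: v² = μ(2/r − 1/a) = 3.986×10¹⁴ × (1.232×10⁻⁷ − 4.995×10⁻⁸) = 2.918×10⁷ m²/s².
v = 5402 m/s = 5.402 km/s.

v ≈ 5.402 km/s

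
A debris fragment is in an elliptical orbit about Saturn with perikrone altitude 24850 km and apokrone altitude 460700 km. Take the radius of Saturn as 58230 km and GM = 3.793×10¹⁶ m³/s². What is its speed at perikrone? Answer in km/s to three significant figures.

r_p = 58230 + 24850 = 83080 km = 8.3080×10⁷ m.
r_a = 58230 + 460700 = 518930 km = 5.1893×10⁸ m.
Semi-major axis a = (r_p + r_a)/2 = 3.0100×10⁵ km = 3.010×10⁸ m.
Vis-viva: v² = μ(2/r − 1/a) = 3.793×10¹⁶ × (2.407×10⁻⁸ − 3.322×10⁻⁹) = 7.871×10⁸ m²/s².
v = 28060 m/s = 28.06 km/s.

v ≈ 28.1 km/s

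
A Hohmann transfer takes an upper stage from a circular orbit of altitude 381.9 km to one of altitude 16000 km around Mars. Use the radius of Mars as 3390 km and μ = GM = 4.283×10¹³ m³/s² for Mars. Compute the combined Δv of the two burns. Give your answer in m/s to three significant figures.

Δv_total ≈ 1630 m/s

r₁ = 3390 + 381.9 = 3771.9 km = 3.7719×10⁶ m.
r₂ = 3390 + 16000 = 19390 km = 1.9390×10⁷ m.
Transfer ellipse a_t = (r₁ + r₂)/2 = 1.158×10⁷ m.
At r₁: circular v_c1 = √(μ/r₁) = 3370 m/s; transfer-periapsis v_p = √[μ(2/r₁ − 1/a_t)] = 4360 m/s.
Δv₁ = v_p − v_c1 = 990.5 m/s.
At r₂: circular v_c2 = √(μ/r₂) = 1486 m/s; transfer-apoapsis v_a = √[μ(2/r₂ − 1/a_t)] = 848.2 m/s.
Δv₂ = v_c2 − v_a = 638.0 m/s.
Total Δv = Δv₁ + Δv₂ = 1629 m/s.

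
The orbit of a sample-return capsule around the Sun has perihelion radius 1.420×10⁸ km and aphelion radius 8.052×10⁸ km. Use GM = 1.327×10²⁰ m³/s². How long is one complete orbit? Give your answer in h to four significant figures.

Semi-major axis a = (r_p + r_a)/2 = (1.4200×10⁸ + 8.0520×10⁸)/2 = 4.7360×10⁸ km = 4.736×10¹¹ m.
By Kepler's third law T = 2π√(a³/μ) = 2π × 2.829×10⁷ = 1.778×10⁸ s.
= 49380 h.

T ≈ 49380 h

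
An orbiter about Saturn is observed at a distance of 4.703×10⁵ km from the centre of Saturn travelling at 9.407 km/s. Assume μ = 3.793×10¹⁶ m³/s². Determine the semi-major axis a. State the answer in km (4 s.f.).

a ≈ 5.209×10⁵ km

r = 4.703×10⁸ m.
Vis-viva rearranged: 1/a = 2/r − v²/μ = 4.253×10⁻⁹ − 2.333×10⁻⁹ = 1.920×10⁻⁹ m⁻¹.
a = 5.209×10⁸ m = 5.2095×10⁵ km.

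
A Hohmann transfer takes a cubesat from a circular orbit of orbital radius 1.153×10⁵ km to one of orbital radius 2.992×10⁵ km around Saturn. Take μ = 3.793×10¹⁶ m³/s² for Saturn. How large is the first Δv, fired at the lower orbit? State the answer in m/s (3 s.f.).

Δv ≈ 3660 m/s

r₁ = 1.153×10⁵ km = 1.153×10⁸ m.
r₂ = 2.992×10⁵ km = 2.992×10⁸ m.
Transfer ellipse a_t = (r₁ + r₂)/2 = 2.072×10⁸ m.
At r₁: circular v_c1 = √(μ/r₁) = 18140 m/s; transfer-perikrone v_p = √[μ(2/r₁ − 1/a_t)] = 21790 m/s.
Δv₁ = v_p − v_c1 = 3655 m/s.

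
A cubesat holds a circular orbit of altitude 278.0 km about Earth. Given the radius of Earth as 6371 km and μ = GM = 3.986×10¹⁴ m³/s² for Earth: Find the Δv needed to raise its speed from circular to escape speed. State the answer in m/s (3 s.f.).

r = 6371 + 278.0 = 6649.0 km = 6.6490×10⁶ m.
Circular speed v_c = √(μ/r) = 7743 m/s.
Escape speed v_esc = √(2μ/r) = √2 × v_c = 10950 m/s.
Δv = v_esc − v_c = 3207 m/s.

Δv ≈ 3210 m/s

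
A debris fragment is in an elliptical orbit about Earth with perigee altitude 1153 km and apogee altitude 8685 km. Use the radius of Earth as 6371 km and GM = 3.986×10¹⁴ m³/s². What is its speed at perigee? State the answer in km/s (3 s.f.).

v ≈ 8.41 km/s

r_p = 6371 + 1153 = 7524.0 km = 7.5240×10⁶ m.
r_a = 6371 + 8685 = 15056 km = 1.5056×10⁷ m.
Semi-major axis a = (r_p + r_a)/2 = 11290 km = 1.129×10⁷ m.
Vis-viva: v² = μ(2/r − 1/a) = 3.986×10¹⁴ × (2.658×10⁻⁷ − 8.857×10⁻⁸) = 7.065×10⁷ m²/s².
v = 8405 m/s = 8.405 km/s.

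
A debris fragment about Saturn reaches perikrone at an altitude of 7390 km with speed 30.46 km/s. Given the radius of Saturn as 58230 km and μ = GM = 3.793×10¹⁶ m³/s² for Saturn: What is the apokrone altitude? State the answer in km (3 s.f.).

apokrone altitude ≈ 2.09×10⁵ km

r_p = 58230 + 7390 = 65620 km = 6.562×10⁷ m.
Specific energy ε = v²/2 − μ/r = -1.141×10⁸ J/kg, so a = −μ/(2ε) = 1.662×10⁸ m.
The apsides satisfy r_p + r_a = 2a, so the apokrone radius is 2a − r_p = 2.668×10⁸ m = 2.6675×10⁵ km.
Apokrone altitude = 2.6675×10⁵ − 58230 = 2.0852×10⁵ km.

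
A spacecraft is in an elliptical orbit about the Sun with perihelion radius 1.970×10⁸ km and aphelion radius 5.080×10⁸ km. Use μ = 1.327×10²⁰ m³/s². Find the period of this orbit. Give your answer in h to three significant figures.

Semi-major axis a = (r_p + r_a)/2 = (1.9700×10⁸ + 5.0800×10⁸)/2 = 3.5250×10⁸ km = 3.525×10¹¹ m.
By Kepler's third law T = 2π√(a³/μ) = 2π × 1.817×10⁷ = 1.142×10⁸ s.
= 31710 h.

T ≈ 31700 h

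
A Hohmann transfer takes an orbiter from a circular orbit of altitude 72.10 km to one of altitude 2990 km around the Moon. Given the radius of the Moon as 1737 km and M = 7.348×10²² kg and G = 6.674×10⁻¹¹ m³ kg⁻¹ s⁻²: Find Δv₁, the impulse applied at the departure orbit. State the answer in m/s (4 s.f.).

Δv ≈ 333.7 m/s

μ = GM = 6.674×10⁻¹¹ × 7.348×10²² = 4.904×10¹² m³/s².
r₁ = 1737 + 72.10 = 1809.1 km = 1.8091×10⁶ m.
r₂ = 1737 + 2990 = 4727.0 km = 4.7270×10⁶ m.
Transfer ellipse a_t = (r₁ + r₂)/2 = 3.268×10⁶ m.
At r₁: circular v_c1 = √(μ/r₁) = 1646 m/s; transfer-perilune v_p = √[μ(2/r₁ − 1/a_t)] = 1980 m/s.
Δv₁ = v_p − v_c1 = 333.7 m/s.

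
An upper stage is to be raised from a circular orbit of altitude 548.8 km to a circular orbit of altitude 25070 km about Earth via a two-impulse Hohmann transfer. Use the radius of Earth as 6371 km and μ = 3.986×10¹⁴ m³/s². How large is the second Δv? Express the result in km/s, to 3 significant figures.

Δv ≈ 1.42 km/s

r₁ = 6371 + 548.8 = 6919.8 km = 6.9198×10⁶ m.
r₂ = 6371 + 25070 = 31441 km = 3.1441×10⁷ m.
Transfer ellipse a_t = (r₁ + r₂)/2 = 1.918×10⁷ m.
At r₁: circular v_c1 = √(μ/r₁) = 7590 m/s; transfer-perigee v_p = √[μ(2/r₁ − 1/a_t)] = 9717 m/s.
At r₂: circular v_c2 = √(μ/r₂) = 3561 m/s; transfer-apogee v_a = √[μ(2/r₂ − 1/a_t)] = 2139 m/s.
Δv₂ = v_c2 − v_a = 1422 m/s.
= 1.422 km/s.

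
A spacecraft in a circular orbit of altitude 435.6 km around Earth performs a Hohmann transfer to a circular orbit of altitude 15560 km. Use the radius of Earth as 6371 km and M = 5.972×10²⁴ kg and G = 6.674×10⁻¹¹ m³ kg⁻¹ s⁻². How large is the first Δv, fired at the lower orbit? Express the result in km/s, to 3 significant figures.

μ = GM = 6.674×10⁻¹¹ × 5.972×10²⁴ = 3.986×10¹⁴ m³/s².
r₁ = 6371 + 435.6 = 6806.6 km = 6.8066×10⁶ m.
r₂ = 6371 + 15560 = 21931 km = 2.1931×10⁷ m.
Transfer ellipse a_t = (r₁ + r₂)/2 = 1.437×10⁷ m.
At r₁: circular v_c1 = √(μ/r₁) = 7652 m/s; transfer-perigee v_p = √[μ(2/r₁ − 1/a_t)] = 9454 m/s.
Δv₁ = v_p − v_c1 = 1802 m/s.
= 1.802 km/s.

Δv ≈ 1.80 km/s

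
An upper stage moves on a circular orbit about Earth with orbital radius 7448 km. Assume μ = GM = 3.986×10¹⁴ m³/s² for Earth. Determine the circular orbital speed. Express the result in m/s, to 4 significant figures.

r = 7448 km = 7.448×10⁶ m.
For a circular orbit v = √(μ/r) = √(3.986×10¹⁴ / 7.448×10⁶) = √(5.352×10⁷) = 7316 m/s.

v ≈ 7316 m/s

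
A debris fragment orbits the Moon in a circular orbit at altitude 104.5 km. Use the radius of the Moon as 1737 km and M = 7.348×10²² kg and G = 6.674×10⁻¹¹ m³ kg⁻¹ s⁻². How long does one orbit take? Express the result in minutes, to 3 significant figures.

μ = GM = 6.674×10⁻¹¹ × 7.348×10²² = 4.904×10¹² m³/s².
r = 1737 + 104.5 = 1841.5 km = 1.8415×10⁶ m.
Kepler's third law: T = 2π√(r³/μ) = 2π√((1.842×10⁶)³ / 4.904×10¹²).
r³/μ = 1.273×10⁶ s², so T = 2π × 1.128×10³ = 7.090×10³ s.
Converting: 7.090×10³ s ÷ 60.00 = 118.2 minutes.

T ≈ 118 minutes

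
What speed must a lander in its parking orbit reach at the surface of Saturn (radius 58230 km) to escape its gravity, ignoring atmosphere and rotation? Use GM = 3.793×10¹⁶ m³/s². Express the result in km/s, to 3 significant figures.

r = R = 5.823×10⁷ m.
Escape speed v_esc = √(2μ/r) = √(2 × 3.793×10¹⁶ / 5.823×10⁷) = √(1.303×10⁹) = 36090 m/s.
= 36.09 km/s.

v_esc ≈ 36.1 km/s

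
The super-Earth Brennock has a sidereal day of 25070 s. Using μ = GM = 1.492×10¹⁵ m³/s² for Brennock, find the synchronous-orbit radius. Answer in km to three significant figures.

r_sync ≈ 28700 km

A synchronous orbit has period T, so by Kepler's third law a = (μT²/4π²)^(1/3).
μT²/4π² = 1.492×10¹⁵ × (2.507×10⁴)² / 39.48 = 2.375×10²² m³.
a = 2.875×10⁷ m = 28746 km.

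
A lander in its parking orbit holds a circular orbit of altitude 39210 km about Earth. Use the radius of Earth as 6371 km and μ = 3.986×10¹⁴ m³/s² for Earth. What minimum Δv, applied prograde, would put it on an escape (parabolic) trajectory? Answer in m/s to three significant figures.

r = 6371 + 39210 = 45581 km = 4.5581×10⁷ m.
Circular speed v_c = √(μ/r) = 2957 m/s.
Escape speed v_esc = √(2μ/r) = √2 × v_c = 4182 m/s.
Δv = v_esc − v_c = 1225 m/s.

Δv ≈ 1220 m/s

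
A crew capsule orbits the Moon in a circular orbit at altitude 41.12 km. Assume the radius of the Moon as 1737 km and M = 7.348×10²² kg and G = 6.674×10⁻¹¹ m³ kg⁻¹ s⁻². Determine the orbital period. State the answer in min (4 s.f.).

T ≈ 112.1 min

μ = GM = 6.674×10⁻¹¹ × 7.348×10²² = 4.904×10¹² m³/s².
r = 1737 + 41.12 = 1778.1 km = 1.7781×10⁶ m.
Kepler's third law: T = 2π√(r³/μ) = 2π√((1.778×10⁶)³ / 4.904×10¹²).
r³/μ = 1.146×10⁶ s², so T = 2π × 1.071×10³ = 6.727×10³ s.
Converting: 6.727×10³ s ÷ 60.00 = 112.1 min.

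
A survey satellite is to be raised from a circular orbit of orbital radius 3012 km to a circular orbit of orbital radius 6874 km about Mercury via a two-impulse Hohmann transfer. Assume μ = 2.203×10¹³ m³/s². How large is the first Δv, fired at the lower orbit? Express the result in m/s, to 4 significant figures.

r₁ = 3012 km = 3.012×10⁶ m.
r₂ = 6874 km = 6.874×10⁶ m.
Transfer ellipse a_t = (r₁ + r₂)/2 = 4.943×10⁶ m.
At r₁: circular v_c1 = √(μ/r₁) = 2704 m/s; transfer-periherm v_p = √[μ(2/r₁ − 1/a_t)] = 3189 m/s.
Δv₁ = v_p − v_c1 = 484.8 m/s.

Δv ≈ 484.8 m/s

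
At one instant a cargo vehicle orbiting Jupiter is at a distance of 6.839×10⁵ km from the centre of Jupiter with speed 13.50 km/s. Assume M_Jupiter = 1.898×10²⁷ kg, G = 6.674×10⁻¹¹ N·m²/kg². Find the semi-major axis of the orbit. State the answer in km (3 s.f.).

μ = GM = 6.674×10⁻¹¹ × 1.898×10²⁷ = 1.267×10¹⁷ m³/s².
r = 6.839×10⁸ m.
Specific orbital energy ε = v²/2 − μ/r = (13500)²/2 − 1.267×10¹⁷/6.839×10⁸ = -9.410×10⁷ J/kg.
Since ε = −μ/(2a), a = −μ/(2ε) = 6.731×10⁸ m = 6.7310×10⁵ km.

a ≈ 6.73×10⁵ km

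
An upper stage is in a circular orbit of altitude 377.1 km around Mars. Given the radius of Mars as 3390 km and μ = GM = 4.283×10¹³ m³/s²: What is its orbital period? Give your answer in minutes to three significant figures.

r = 3390 + 377.1 = 3767.1 km = 3.7671×10⁶ m.
Kepler's third law: T = 2π√(r³/μ) = 2π√((3.767×10⁶)³ / 4.283×10¹³).
r³/μ = 1.248×10⁶ s², so T = 2π × 1.117×10³ = 7.020×10³ s.
Converting: 7.020×10³ s ÷ 60.00 = 117.0 minutes.

T ≈ 117 minutes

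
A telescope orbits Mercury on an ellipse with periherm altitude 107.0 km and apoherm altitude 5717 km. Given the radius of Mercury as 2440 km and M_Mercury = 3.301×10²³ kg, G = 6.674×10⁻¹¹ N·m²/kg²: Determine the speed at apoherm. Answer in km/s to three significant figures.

μ = GM = 6.674×10⁻¹¹ × 3.301×10²³ = 2.203×10¹³ m³/s².
r_p = 2440 + 107.0 = 2547.0 km = 2.5470×10⁶ m.
r_a = 2440 + 5717 = 8157.0 km = 8.1570×10⁶ m.
Semi-major axis a = (r_p + r_a)/2 = 5352.0 km = 5.352×10⁶ m.
Vis-viva: v² = μ(2/r − 1/a) = 2.203×10¹³ × (2.452×10⁻⁷ − 1.868×10⁻⁷) = 1.285×10⁶ m²/s².
v = 1134 m/s = 1.134 km/s.

v ≈ 1.13 km/s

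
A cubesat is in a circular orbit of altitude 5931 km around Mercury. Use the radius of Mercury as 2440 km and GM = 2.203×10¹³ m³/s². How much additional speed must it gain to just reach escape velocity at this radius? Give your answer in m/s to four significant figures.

r = 2440 + 5931 = 8371.0 km = 8.3710×10⁶ m.
Circular speed v_c = √(μ/r) = 1622 m/s.
Escape speed v_esc = √(2μ/r) = √2 × v_c = 2294 m/s.
Δv = v_esc − v_c = 672.0 m/s.

Δv ≈ 672.0 m/s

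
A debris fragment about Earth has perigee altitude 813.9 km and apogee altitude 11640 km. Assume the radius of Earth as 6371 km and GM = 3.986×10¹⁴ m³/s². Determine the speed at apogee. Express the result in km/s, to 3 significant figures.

v ≈ 3.55 km/s

r_p = 6371 + 813.9 = 7184.9 km = 7.1849×10⁶ m.
r_a = 6371 + 11640 = 18011 km = 1.8011×10⁷ m.
Semi-major axis a = (r_p + r_a)/2 = 12598 km = 1.260×10⁷ m.
Vis-viva: v² = μ(2/r − 1/a) = 3.986×10¹⁴ × (1.110×10⁻⁷ − 7.938×10⁻⁸) = 1.262×10⁷ m²/s².
v = 3553 m/s = 3.553 km/s.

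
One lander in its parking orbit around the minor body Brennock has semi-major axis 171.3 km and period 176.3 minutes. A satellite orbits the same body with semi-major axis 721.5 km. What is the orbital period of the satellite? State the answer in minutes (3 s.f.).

Kepler's third law: T² ∝ a³, so T₂ = T₁ (a₂/a₁)^(3/2).
a₂/a₁ = 4.212, (a₂/a₁)^(3/2) = 8.644.
T₂ = 176.3 × 8.644 = 1524 minutes.

T₂ ≈ 1520 minutes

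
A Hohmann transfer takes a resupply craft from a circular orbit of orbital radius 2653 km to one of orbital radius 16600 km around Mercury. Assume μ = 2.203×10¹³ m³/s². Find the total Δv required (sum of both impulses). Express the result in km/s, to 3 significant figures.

r₁ = 2653 km = 2.653×10⁶ m.
r₂ = 16600 km = 1.660×10⁷ m.
Transfer ellipse a_t = (r₁ + r₂)/2 = 9.626×10⁶ m.
At r₁: circular v_c1 = √(μ/r₁) = 2882 m/s; transfer-periherm v_p = √[μ(2/r₁ − 1/a_t)] = 3784 m/s.
Δv₁ = v_p − v_c1 = 902.4 m/s.
At r₂: circular v_c2 = √(μ/r₂) = 1152 m/s; transfer-apoherm v_a = √[μ(2/r₂ − 1/a_t)] = 604.8 m/s.
Δv₂ = v_c2 − v_a = 547.2 m/s.
Total Δv = Δv₁ + Δv₂ = 1450 m/s = 1.450 km/s.

Δv_total ≈ 1.45 km/s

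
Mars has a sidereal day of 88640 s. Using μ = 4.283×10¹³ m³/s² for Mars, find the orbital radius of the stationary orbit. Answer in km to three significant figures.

A synchronous orbit has period T, so by Kepler's third law a = (μT²/4π²)^(1/3).
μT²/4π² = 4.283×10¹³ × (8.864×10⁴)² / 39.48 = 8.524×10²¹ m³.
a = 2.043×10⁷ m = 20428 km.

r_sync ≈ 20400 km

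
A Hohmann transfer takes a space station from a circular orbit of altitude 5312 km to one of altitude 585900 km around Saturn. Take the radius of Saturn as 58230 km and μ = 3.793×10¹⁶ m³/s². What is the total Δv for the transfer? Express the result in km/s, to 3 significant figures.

r₁ = 58230 + 5312 = 63542 km = 6.3542×10⁷ m.
r₂ = 58230 + 585900 = 644130 km = 6.4413×10⁸ m.
Transfer ellipse a_t = (r₁ + r₂)/2 = 3.538×10⁸ m.
At r₁: circular v_c1 = √(μ/r₁) = 24430 m/s; transfer-perikrone v_p = √[μ(2/r₁ − 1/a_t)] = 32960 m/s.
Δv₁ = v_p − v_c1 = 8532 m/s.
At r₂: circular v_c2 = √(μ/r₂) = 7674 m/s; transfer-apokrone v_a = √[μ(2/r₂ − 1/a_t)] = 3252 m/s.
Δv₂ = v_c2 − v_a = 4422 m/s.
Total Δv = Δv₁ + Δv₂ = 12950 m/s = 12.95 km/s.

Δv_total ≈ 13.0 km/s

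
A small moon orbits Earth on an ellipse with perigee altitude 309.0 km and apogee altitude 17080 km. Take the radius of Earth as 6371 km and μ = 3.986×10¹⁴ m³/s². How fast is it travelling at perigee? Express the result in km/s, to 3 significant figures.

r_p = 6371 + 309.0 = 6680.0 km = 6.6800×10⁶ m.
r_a = 6371 + 17080 = 23451 km = 2.3451×10⁷ m.
Semi-major axis a = (r_p + r_a)/2 = 15066 km = 1.507×10⁷ m.
Vis-viva: v² = μ(2/r − 1/a) = 3.986×10¹⁴ × (2.994×10⁻⁷ − 6.638×10⁻⁸) = 9.288×10⁷ m²/s².
v = 9638 m/s = 9.638 km/s.

v ≈ 9.64 km/s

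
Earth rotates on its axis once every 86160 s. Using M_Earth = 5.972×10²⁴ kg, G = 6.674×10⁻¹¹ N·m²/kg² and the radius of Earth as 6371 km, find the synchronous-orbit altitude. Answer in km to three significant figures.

μ = GM = 6.674×10⁻¹¹ × 5.972×10²⁴ = 3.986×10¹⁴ m³/s².
A synchronous orbit has period T, so by Kepler's third law a = (μT²/4π²)^(1/3).
μT²/4π² = 3.986×10¹⁴ × (8.616×10⁴)² / 39.48 = 7.495×10²² m³.
a = 4.216×10⁷ m = 42162 km.
Altitude h = a − R = 42162 − 6371 = 35791 km.

h_sync ≈ 35800 km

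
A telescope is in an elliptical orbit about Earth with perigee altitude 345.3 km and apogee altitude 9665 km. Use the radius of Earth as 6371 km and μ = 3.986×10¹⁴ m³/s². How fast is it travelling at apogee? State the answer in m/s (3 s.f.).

v ≈ 3830 m/s

r_p = 6371 + 345.3 = 6716.3 km = 6.7163×10⁶ m.
r_a = 6371 + 9665 = 16036 km = 1.6036×10⁷ m.
Semi-major axis a = (r_p + r_a)/2 = 11376 km = 1.138×10⁷ m.
Vis-viva: v² = μ(2/r − 1/a) = 3.986×10¹⁴ × (1.247×10⁻⁷ − 8.790×10⁻⁸) = 1.467×10⁷ m²/s².
v = 3831 m/s.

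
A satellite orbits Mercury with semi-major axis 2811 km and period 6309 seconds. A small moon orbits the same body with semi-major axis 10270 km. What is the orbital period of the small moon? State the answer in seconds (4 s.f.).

T₂ ≈ 44060 seconds

Kepler's third law: T² ∝ a³, so T₂ = T₁ (a₂/a₁)^(3/2).
a₂/a₁ = 3.654, (a₂/a₁)^(3/2) = 6.983.
T₂ = 6309 × 6.983 = 44060 seconds.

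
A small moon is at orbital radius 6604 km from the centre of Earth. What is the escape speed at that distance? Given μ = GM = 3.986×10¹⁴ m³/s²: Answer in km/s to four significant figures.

r = 6604 km = 6.604×10⁶ m.
Escape speed v_esc = √(2μ/r) = √(2 × 3.986×10¹⁴ / 6.604×10⁶) = √(1.207×10⁸) = 10990 m/s.
= 10.99 km/s.

v_esc ≈ 10.99 km/s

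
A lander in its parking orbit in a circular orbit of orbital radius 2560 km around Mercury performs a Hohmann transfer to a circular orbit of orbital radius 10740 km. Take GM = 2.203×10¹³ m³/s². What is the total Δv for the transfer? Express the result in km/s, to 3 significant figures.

Δv_total ≈ 1.34 km/s

r₁ = 2560 km = 2.560×10⁶ m.
r₂ = 10740 km = 1.074×10⁷ m.
Transfer ellipse a_t = (r₁ + r₂)/2 = 6.650×10⁶ m.
At r₁: circular v_c1 = √(μ/r₁) = 2934 m/s; transfer-periherm v_p = √[μ(2/r₁ − 1/a_t)] = 3728 m/s.
Δv₁ = v_p − v_c1 = 794.5 m/s.
At r₂: circular v_c2 = √(μ/r₂) = 1432 m/s; transfer-apoherm v_a = √[μ(2/r₂ − 1/a_t)] = 888.6 m/s.
Δv₂ = v_c2 − v_a = 543.6 m/s.
Total Δv = Δv₁ + Δv₂ = 1338 m/s = 1.338 km/s.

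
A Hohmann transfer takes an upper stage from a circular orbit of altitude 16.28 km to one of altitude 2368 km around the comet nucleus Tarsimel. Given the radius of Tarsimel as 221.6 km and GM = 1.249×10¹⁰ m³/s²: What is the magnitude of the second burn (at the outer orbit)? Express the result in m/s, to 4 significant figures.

Δv ≈ 40.96 m/s

r₁ = 221.6 + 16.28 = 237.88 km = 2.3788×10⁵ m.
r₂ = 221.6 + 2368 = 2589.6 km = 2.5896×10⁶ m.
Transfer ellipse a_t = (r₁ + r₂)/2 = 1.414×10⁶ m.
At r₁: circular v_c1 = √(μ/r₁) = 229.1 m/s; transfer-periapsis v_p = √[μ(2/r₁ − 1/a_t)] = 310.1 m/s.
At r₂: circular v_c2 = √(μ/r₂) = 69.45 m/s; transfer-apoapsis v_a = √[μ(2/r₂ − 1/a_t)] = 28.49 m/s.
Δv₂ = v_c2 − v_a = 40.96 m/s.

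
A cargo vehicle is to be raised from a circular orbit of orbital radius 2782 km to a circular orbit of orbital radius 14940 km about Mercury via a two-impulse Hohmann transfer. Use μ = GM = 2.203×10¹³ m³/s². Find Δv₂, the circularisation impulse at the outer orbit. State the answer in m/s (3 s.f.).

Δv ≈ 534 m/s

r₁ = 2782 km = 2.782×10⁶ m.
r₂ = 14940 km = 1.494×10⁷ m.
Transfer ellipse a_t = (r₁ + r₂)/2 = 8.861×10⁶ m.
At r₁: circular v_c1 = √(μ/r₁) = 2814 m/s; transfer-periherm v_p = √[μ(2/r₁ − 1/a_t)] = 3654 m/s.
At r₂: circular v_c2 = √(μ/r₂) = 1214 m/s; transfer-apoherm v_a = √[μ(2/r₂ − 1/a_t)] = 680.4 m/s.
Δv₂ = v_c2 − v_a = 533.9 m/s.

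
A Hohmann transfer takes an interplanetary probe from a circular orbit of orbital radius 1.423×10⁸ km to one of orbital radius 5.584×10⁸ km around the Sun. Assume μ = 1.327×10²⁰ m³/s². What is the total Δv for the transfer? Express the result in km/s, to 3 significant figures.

Δv_total ≈ 13.6 km/s

r₁ = 1.423×10⁸ km = 1.423×10¹¹ m.
r₂ = 5.584×10⁸ km = 5.584×10¹¹ m.
Transfer ellipse a_t = (r₁ + r₂)/2 = 3.504×10¹¹ m.
At r₁: circular v_c1 = √(μ/r₁) = 30540 m/s; transfer-perihelion v_p = √[μ(2/r₁ − 1/a_t)] = 38550 m/s.
Δv₁ = v_p − v_c1 = 8015 m/s.
At r₂: circular v_c2 = √(μ/r₂) = 15420 m/s; transfer-aphelion v_a = √[μ(2/r₂ − 1/a_t)] = 9825 m/s.
Δv₂ = v_c2 − v_a = 5591 m/s.
Total Δv = Δv₁ + Δv₂ = 13610 m/s = 13.61 km/s.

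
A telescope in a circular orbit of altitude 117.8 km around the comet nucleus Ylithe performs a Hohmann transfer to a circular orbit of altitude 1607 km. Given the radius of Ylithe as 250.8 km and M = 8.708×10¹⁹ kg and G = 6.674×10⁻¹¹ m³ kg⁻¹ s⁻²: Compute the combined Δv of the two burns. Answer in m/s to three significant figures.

Δv_total ≈ 60.4 m/s

μ = GM = 6.674×10⁻¹¹ × 8.708×10¹⁹ = 5.812×10⁹ m³/s².
r₁ = 250.8 + 117.8 = 368.60 km = 3.6860×10⁵ m.
r₂ = 250.8 + 1607 = 1857.8 km = 1.8578×10⁶ m.
Transfer ellipse a_t = (r₁ + r₂)/2 = 1.113×10⁶ m.
At r₁: circular v_c1 = √(μ/r₁) = 125.6 m/s; transfer-periapsis v_p = √[μ(2/r₁ − 1/a_t)] = 162.2 m/s.
Δv₁ = v_p − v_c1 = 36.65 m/s.
At r₂: circular v_c2 = √(μ/r₂) = 55.93 m/s; transfer-apoapsis v_a = √[μ(2/r₂ − 1/a_t)] = 32.18 m/s.
Δv₂ = v_c2 − v_a = 23.75 m/s.
Total Δv = Δv₁ + Δv₂ = 60.39 m/s.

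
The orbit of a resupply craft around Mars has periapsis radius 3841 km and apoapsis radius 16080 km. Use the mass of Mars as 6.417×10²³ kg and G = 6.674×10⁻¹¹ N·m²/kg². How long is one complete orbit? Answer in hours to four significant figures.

T ≈ 8.384 hours

μ = GM = 6.674×10⁻¹¹ × 6.417×10²³ = 4.283×10¹³ m³/s².
Semi-major axis a = (r_p + r_a)/2 = (3841.0 + 16080)/2 = 9960.5 km = 9.960×10⁶ m.
By Kepler's third law T = 2π√(a³/μ) = 2π × 4.804×10³ = 3.018×10⁴ s.
= 8.384 hours.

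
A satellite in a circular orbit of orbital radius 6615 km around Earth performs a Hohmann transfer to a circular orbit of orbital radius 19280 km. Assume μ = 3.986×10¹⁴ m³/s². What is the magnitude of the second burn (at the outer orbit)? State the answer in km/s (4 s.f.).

Δv ≈ 1.297 km/s

r₁ = 6615 km = 6.615×10⁶ m.
r₂ = 19280 km = 1.928×10⁷ m.
Transfer ellipse a_t = (r₁ + r₂)/2 = 1.295×10⁷ m.
At r₁: circular v_c1 = √(μ/r₁) = 7763 m/s; transfer-perigee v_p = √[μ(2/r₁ − 1/a_t)] = 9472 m/s.
At r₂: circular v_c2 = √(μ/r₂) = 4547 m/s; transfer-apogee v_a = √[μ(2/r₂ − 1/a_t)] = 3250 m/s.
Δv₂ = v_c2 − v_a = 1297 m/s.
= 1.297 km/s.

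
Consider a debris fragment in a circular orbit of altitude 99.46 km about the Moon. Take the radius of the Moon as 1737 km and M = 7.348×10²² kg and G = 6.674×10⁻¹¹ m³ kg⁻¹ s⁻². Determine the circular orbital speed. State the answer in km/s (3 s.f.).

μ = GM = 6.674×10⁻¹¹ × 7.348×10²² = 4.904×10¹² m³/s².
r = 1737 + 99.46 = 1836.5 km = 1.8365×10⁶ m.
For a circular orbit v = √(μ/r) = √(4.904×10¹² / 1.836×10⁶) = √(2.670×10⁶) = 1634 m/s.
That is 1.634 km/s.

v ≈ 1.63 km/s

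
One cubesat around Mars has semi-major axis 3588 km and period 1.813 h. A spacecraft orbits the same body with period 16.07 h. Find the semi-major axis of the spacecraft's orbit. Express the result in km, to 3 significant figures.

a₂ ≈ 15400 km

Kepler's third law: a³ ∝ T², so a₂ = a₁ (T₂/T₁)^(2/3).
T₂/T₁ = 8.864, (T₂/T₁)^(2/3) = 4.283.
a₂ = 3588 × 4.283 = 15370 km.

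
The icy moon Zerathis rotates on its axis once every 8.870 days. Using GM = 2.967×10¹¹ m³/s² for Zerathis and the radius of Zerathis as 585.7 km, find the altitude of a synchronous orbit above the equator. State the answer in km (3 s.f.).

h_sync ≈ 15800 km

T = 8.870 days = 7.664×10⁵ s.
A synchronous orbit has period T, so by Kepler's third law a = (μT²/4π²)^(1/3).
μT²/4π² = 2.967×10¹¹ × (7.664×10⁵)² / 39.48 = 4.414×10²¹ m³.
a = 1.640×10⁷ m = 16404 km.
Altitude h = a − R = 16404 − 585.7 = 15818 km.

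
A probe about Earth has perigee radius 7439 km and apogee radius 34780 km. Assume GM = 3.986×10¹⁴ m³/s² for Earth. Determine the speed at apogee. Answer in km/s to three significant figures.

v ≈ 2.01 km/s

Semi-major axis a = (r_p + r_a)/2 = 21110 km = 2.111×10⁷ m.
Vis-viva: v² = μ(2/r − 1/a) = 3.986×10¹⁴ × (5.750×10⁻⁸ − 4.737×10⁻⁸) = 4.039×10⁶ m²/s².
v = 2010 m/s = 2.010 km/s.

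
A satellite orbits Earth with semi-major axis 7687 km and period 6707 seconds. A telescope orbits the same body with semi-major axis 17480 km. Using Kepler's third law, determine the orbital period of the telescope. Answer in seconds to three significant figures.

Kepler's third law: T² ∝ a³, so T₂ = T₁ (a₂/a₁)^(3/2).
a₂/a₁ = 2.274, (a₂/a₁)^(3/2) = 3.429.
T₂ = 6707 × 3.429 = 23000 seconds.

T₂ ≈ 23000 seconds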